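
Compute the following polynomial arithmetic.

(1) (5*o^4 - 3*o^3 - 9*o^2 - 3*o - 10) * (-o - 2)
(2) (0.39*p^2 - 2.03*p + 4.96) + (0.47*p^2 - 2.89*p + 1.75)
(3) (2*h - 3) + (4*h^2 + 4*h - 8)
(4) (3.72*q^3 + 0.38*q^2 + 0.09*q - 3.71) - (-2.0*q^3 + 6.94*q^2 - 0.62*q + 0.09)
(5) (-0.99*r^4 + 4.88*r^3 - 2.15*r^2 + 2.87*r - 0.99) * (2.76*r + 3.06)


(1) = -5*o^5 - 7*o^4 + 15*o^3 + 21*o^2 + 16*o + 20
(2) = 0.86*p^2 - 4.92*p + 6.71
(3) = 4*h^2 + 6*h - 11
(4) = 5.72*q^3 - 6.56*q^2 + 0.71*q - 3.8
(5) = -2.7324*r^5 + 10.4394*r^4 + 8.9988*r^3 + 1.3422*r^2 + 6.0498*r - 3.0294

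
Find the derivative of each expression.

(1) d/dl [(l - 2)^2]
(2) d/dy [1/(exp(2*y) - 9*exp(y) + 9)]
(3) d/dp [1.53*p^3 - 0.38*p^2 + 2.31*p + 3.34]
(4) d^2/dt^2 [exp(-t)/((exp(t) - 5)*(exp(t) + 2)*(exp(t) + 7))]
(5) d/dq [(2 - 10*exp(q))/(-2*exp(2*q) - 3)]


(1) = 2*l - 4
(2) = (9 - 2*exp(y))*exp(y)/(exp(2*y) - 9*exp(y) + 9)^2
(3) = 4.59*p^2 - 0.76*p + 2.31
(4) = 2*(8*exp(6*t) + 46*exp(5*t) - 114*exp(4*t) - 647*exp(3*t) + 1642*exp(2*t) + 3255*exp(t) + 2450)*exp(-t)/(exp(9*t) + 12*exp(8*t) - 45*exp(7*t) - 890*exp(6*t) - 285*exp(5*t) + 21192*exp(4*t) + 36989*exp(3*t) - 143010*exp(2*t) - 455700*exp(t) - 343000)
(5) = (-20*exp(2*q) + 8*exp(q) + 30)*exp(q)/(4*exp(4*q) + 12*exp(2*q) + 9)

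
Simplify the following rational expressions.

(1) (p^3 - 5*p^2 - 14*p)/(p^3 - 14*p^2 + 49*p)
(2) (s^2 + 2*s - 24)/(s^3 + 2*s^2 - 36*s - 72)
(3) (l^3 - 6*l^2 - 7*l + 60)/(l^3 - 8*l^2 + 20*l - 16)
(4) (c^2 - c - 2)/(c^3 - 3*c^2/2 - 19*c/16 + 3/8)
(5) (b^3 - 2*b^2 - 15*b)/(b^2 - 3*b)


(1) = (p + 2)/(p - 7)
(2) = (s - 4)/(s^2 - 4*s - 12)
(3) = (l^2 - 2*l - 15)/(l^2 - 4*l + 4)
(4) = (16*c + 16)/(16*c^2 + 8*c - 3)
(5) = (b^2 - 2*b - 15)/(b - 3)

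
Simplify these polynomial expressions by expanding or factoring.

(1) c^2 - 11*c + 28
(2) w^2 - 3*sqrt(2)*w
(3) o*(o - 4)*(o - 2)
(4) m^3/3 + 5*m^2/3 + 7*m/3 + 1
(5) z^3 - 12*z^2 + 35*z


(1) = (c - 7)*(c - 4)
(2) = w*(w - 3*sqrt(2))
(3) = o^3 - 6*o^2 + 8*o
(4) = (m/3 + 1)*(m + 1)^2
(5) = z*(z - 7)*(z - 5)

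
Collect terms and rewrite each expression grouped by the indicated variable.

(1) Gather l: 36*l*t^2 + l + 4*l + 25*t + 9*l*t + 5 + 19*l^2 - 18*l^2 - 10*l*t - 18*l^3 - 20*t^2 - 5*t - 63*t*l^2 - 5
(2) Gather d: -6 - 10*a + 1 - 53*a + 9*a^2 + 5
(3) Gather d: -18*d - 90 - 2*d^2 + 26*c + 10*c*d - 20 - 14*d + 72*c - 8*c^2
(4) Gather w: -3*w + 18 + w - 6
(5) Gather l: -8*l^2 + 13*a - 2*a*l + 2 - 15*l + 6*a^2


(1) = -18*l^3 + l^2*(1 - 63*t) + l*(36*t^2 - t + 5) - 20*t^2 + 20*t
(2) = 9*a^2 - 63*a
(3) = -8*c^2 + 98*c - 2*d^2 + d*(10*c - 32) - 110
(4) = 12 - 2*w
(5) = 6*a^2 + 13*a - 8*l^2 + l*(-2*a - 15) + 2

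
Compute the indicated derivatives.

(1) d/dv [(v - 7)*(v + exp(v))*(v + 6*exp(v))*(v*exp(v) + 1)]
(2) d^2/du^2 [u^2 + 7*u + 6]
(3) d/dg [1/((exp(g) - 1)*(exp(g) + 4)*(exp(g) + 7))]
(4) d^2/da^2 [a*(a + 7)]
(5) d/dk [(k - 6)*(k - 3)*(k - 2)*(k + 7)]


(1) = (v - 7)*(v + 1)*(v + exp(v))*(v + 6*exp(v))*exp(v) + (v - 7)*(v + exp(v))*(v*exp(v) + 1)*(6*exp(v) + 1) + (v - 7)*(v + 6*exp(v))*(v*exp(v) + 1)*(exp(v) + 1) + (v + exp(v))*(v + 6*exp(v))*(v*exp(v) + 1)
(2) = 2
(3) = -((exp(g) - 1)*(exp(g) + 4) + (exp(g) - 1)*(exp(g) + 7) + (exp(g) + 4)*(exp(g) + 7))/(4*(exp(g) + 4)^2*(exp(g) + 7)^2*sinh(g/2)^2)
(4) = 2
(5) = 4*k^3 - 12*k^2 - 82*k + 216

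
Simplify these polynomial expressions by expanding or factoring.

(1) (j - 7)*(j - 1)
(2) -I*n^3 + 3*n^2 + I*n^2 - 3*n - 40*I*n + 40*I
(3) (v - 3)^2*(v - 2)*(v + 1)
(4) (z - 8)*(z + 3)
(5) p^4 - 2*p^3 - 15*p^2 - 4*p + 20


(1) = j^2 - 8*j + 7
(2) = (n - 5*I)*(n + 8*I)*(-I*n + I)
(3) = v^4 - 7*v^3 + 13*v^2 + 3*v - 18
(4) = z^2 - 5*z - 24
(5) = (p - 5)*(p - 1)*(p + 2)^2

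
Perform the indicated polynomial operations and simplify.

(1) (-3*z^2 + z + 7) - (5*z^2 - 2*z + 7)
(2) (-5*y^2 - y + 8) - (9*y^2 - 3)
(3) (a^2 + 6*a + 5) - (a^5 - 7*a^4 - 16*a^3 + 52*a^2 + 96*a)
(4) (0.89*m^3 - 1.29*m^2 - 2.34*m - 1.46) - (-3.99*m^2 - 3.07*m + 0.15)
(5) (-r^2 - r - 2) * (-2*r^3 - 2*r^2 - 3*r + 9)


(1) = -8*z^2 + 3*z
(2) = -14*y^2 - y + 11
(3) = -a^5 + 7*a^4 + 16*a^3 - 51*a^2 - 90*a + 5
(4) = 0.89*m^3 + 2.7*m^2 + 0.73*m - 1.61
(5) = 2*r^5 + 4*r^4 + 9*r^3 - 2*r^2 - 3*r - 18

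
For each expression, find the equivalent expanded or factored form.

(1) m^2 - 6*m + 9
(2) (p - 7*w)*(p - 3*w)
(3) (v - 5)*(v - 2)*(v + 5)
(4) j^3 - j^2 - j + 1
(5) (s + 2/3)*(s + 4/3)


(1) = (m - 3)^2
(2) = p^2 - 10*p*w + 21*w^2
(3) = v^3 - 2*v^2 - 25*v + 50
(4) = (j - 1)^2*(j + 1)
(5) = s^2 + 2*s + 8/9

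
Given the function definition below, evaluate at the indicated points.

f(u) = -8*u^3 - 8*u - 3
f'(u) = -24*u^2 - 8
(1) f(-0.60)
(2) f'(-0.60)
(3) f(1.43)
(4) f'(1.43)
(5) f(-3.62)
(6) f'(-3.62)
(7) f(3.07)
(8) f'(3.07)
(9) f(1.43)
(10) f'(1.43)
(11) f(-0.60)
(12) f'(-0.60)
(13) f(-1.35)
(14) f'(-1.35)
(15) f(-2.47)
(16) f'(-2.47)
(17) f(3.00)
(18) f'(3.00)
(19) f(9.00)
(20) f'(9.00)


(1) = 3.53
(2) = -16.64
(3) = -37.83
(4) = -57.08
(5) = 405.46
(6) = -322.51
(7) = -259.04
(8) = -234.20
(9) = -37.83
(10) = -57.08
(11) = 3.53
(12) = -16.64
(13) = 27.48
(14) = -51.74
(15) = 137.31
(16) = -154.42
(17) = -243.00
(18) = -224.00
(19) = -5907.00
(20) = -1952.00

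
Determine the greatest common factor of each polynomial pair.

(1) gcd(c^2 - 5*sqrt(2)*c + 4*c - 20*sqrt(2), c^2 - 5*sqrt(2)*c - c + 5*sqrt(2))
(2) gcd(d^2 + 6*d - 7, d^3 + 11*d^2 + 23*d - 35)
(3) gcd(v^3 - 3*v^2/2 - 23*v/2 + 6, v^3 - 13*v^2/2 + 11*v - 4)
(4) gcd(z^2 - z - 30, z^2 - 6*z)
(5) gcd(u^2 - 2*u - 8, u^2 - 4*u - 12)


(1) = c - 5*sqrt(2)
(2) = d^2 + 6*d - 7
(3) = v^2 - 9*v/2 + 2
(4) = gcd((z - 6)*(z + 5), z*(z - 6)) = z - 6
(5) = gcd((u - 4)*(u + 2), (u - 6)*(u + 2)) = u + 2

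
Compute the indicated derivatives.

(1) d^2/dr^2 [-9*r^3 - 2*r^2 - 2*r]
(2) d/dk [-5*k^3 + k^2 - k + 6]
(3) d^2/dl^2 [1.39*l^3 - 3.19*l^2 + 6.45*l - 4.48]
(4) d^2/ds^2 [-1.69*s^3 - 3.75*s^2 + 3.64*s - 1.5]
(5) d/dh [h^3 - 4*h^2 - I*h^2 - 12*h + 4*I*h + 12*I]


(1) = -54*r - 4
(2) = -15*k^2 + 2*k - 1
(3) = 8.34*l - 6.38
(4) = -10.14*s - 7.5
(5) = 3*h^2 - 8*h - 2*I*h - 12 + 4*I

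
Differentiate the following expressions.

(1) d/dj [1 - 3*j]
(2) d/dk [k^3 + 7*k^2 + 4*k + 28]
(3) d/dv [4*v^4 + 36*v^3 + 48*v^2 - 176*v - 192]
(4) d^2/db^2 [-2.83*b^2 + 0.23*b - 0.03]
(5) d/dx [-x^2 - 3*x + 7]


(1) = -3
(2) = 3*k^2 + 14*k + 4
(3) = 16*v^3 + 108*v^2 + 96*v - 176
(4) = -5.66000000000000
(5) = -2*x - 3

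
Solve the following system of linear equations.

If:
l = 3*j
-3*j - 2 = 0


Then:
j = -2/3
l = -2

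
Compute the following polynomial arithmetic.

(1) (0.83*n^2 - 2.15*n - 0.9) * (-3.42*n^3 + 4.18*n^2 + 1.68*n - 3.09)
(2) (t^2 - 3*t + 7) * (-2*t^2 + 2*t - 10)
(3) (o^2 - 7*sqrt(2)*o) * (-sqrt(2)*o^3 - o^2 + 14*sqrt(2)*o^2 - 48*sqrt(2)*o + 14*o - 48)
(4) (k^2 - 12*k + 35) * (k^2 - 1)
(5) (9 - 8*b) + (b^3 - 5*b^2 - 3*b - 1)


(1) = -2.8386*n^5 + 10.8224*n^4 - 4.5146*n^3 - 9.9387*n^2 + 5.1315*n + 2.781
(2) = -2*t^4 + 8*t^3 - 30*t^2 + 44*t - 70
(3) = -sqrt(2)*o^5 + 13*o^4 + 14*sqrt(2)*o^4 - 182*o^3 - 41*sqrt(2)*o^3 - 98*sqrt(2)*o^2 + 624*o^2 + 336*sqrt(2)*o
(4) = k^4 - 12*k^3 + 34*k^2 + 12*k - 35
(5) = b^3 - 5*b^2 - 11*b + 8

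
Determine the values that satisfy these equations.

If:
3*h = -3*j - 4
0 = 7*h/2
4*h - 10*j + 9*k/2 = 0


Then:
h = 0
j = -4/3
k = -80/27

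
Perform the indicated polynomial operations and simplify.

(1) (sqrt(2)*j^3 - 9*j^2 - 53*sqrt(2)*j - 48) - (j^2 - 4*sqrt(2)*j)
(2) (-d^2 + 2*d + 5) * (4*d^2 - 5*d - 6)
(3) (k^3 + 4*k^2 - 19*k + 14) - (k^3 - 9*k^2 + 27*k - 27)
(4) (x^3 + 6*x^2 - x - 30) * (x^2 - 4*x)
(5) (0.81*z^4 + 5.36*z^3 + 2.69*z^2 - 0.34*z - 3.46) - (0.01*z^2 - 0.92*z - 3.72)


(1) = sqrt(2)*j^3 - 10*j^2 - 49*sqrt(2)*j - 48
(2) = -4*d^4 + 13*d^3 + 16*d^2 - 37*d - 30
(3) = 13*k^2 - 46*k + 41
(4) = x^5 + 2*x^4 - 25*x^3 - 26*x^2 + 120*x
(5) = 0.81*z^4 + 5.36*z^3 + 2.68*z^2 + 0.58*z + 0.26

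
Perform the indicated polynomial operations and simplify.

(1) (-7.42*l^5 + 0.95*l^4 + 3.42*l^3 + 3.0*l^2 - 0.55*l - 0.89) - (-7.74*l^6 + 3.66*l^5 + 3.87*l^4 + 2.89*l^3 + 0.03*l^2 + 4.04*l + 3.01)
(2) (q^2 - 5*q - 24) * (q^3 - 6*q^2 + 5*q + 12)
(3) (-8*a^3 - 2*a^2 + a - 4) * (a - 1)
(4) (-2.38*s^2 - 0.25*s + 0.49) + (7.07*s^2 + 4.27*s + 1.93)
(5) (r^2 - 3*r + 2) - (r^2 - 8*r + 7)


(1) = 7.74*l^6 - 11.08*l^5 - 2.92*l^4 + 0.53*l^3 + 2.97*l^2 - 4.59*l - 3.9
(2) = q^5 - 11*q^4 + 11*q^3 + 131*q^2 - 180*q - 288
(3) = -8*a^4 + 6*a^3 + 3*a^2 - 5*a + 4
(4) = 4.69*s^2 + 4.02*s + 2.42
(5) = 5*r - 5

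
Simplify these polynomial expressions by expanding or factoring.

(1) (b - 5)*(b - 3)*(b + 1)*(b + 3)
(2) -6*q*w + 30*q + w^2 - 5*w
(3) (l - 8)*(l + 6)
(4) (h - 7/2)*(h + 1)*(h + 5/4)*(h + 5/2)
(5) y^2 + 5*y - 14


(1) = b^4 - 4*b^3 - 14*b^2 + 36*b + 45
(2) = (-6*q + w)*(w - 5)
(3) = l^2 - 2*l - 48
(4) = h^4 + 5*h^3/4 - 39*h^2/4 - 335*h/16 - 175/16
(5) = (y - 2)*(y + 7)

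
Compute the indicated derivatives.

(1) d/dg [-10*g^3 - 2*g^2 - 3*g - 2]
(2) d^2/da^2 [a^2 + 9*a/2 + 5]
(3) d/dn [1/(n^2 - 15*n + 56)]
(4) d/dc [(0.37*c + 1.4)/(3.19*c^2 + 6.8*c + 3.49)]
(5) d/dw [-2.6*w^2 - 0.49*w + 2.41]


(1) = -30*g^2 - 4*g - 3
(2) = 2
(3) = (15 - 2*n)/(n^2 - 15*n + 56)^2
(4) = (1.1803*c^2 + 2.516*c - (0.37*c + 1.4)*(6.38*c + 6.8) + 1.2913)/(3.19*c^2 + 6.8*c + 3.49)^2
(5) = -5.2*w - 0.49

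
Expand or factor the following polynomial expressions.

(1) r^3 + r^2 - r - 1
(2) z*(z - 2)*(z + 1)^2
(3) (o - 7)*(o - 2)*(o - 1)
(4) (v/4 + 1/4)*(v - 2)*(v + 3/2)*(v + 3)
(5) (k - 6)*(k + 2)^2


(1) = (r - 1)*(r + 1)^2
(2) = z^4 - 3*z^2 - 2*z
(3) = o^3 - 10*o^2 + 23*o - 14
(4) = v^4/4 + 7*v^3/8 - v^2/2 - 27*v/8 - 9/4
(5) = k^3 - 2*k^2 - 20*k - 24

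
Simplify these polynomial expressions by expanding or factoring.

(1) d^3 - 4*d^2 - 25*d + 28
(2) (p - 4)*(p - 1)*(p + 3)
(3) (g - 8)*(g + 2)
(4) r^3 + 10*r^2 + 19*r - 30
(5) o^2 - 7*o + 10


(1) = (d - 7)*(d - 1)*(d + 4)
(2) = p^3 - 2*p^2 - 11*p + 12
(3) = g^2 - 6*g - 16
(4) = (r - 1)*(r + 5)*(r + 6)
(5) = (o - 5)*(o - 2)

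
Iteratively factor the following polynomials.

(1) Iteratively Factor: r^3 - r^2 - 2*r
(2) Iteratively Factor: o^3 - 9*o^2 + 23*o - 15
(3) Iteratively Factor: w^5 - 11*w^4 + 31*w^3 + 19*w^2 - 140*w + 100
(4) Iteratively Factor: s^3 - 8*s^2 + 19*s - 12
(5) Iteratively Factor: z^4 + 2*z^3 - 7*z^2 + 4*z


(1) = (r)*(r^2 - r - 2) = r*(r - 2)*(r + 1)
(2) = (o - 5)*(o^2 - 4*o + 3) = (o - 5)*(o - 3)*(o - 1)
(3) = (w - 2)*(w^4 - 9*w^3 + 13*w^2 + 45*w - 50) = (w - 2)*(w - 1)*(w^3 - 8*w^2 + 5*w + 50) = (w - 5)*(w - 2)*(w - 1)*(w^2 - 3*w - 10) = (w - 5)^2*(w - 2)*(w - 1)*(w + 2)
(4) = (s - 4)*(s^2 - 4*s + 3) = (s - 4)*(s - 3)*(s - 1)
(5) = (z + 4)*(z^3 - 2*z^2 + z) = z*(z + 4)*(z^2 - 2*z + 1) = z*(z - 1)*(z + 4)*(z - 1)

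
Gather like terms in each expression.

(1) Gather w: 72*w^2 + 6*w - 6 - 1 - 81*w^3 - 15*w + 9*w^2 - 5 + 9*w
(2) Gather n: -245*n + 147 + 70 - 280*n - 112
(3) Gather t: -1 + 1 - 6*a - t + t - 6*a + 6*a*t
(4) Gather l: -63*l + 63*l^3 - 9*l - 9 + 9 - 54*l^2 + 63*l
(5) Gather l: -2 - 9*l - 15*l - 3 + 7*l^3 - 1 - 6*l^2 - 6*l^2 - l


(1) = -81*w^3 + 81*w^2 - 12
(2) = 105 - 525*n
(3) = 6*a*t - 12*a
(4) = 63*l^3 - 54*l^2 - 9*l
(5) = 7*l^3 - 12*l^2 - 25*l - 6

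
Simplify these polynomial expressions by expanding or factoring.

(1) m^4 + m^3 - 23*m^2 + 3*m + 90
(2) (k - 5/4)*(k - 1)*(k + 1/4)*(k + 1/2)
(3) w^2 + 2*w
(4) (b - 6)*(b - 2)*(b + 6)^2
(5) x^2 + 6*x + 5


(1) = (m - 3)^2*(m + 2)*(m + 5)
(2) = k^4 - 3*k^3/2 - 5*k^2/16 + 21*k/32 + 5/32
(3) = w*(w + 2)
(4) = b^4 + 4*b^3 - 48*b^2 - 144*b + 432
(5) = (x + 1)*(x + 5)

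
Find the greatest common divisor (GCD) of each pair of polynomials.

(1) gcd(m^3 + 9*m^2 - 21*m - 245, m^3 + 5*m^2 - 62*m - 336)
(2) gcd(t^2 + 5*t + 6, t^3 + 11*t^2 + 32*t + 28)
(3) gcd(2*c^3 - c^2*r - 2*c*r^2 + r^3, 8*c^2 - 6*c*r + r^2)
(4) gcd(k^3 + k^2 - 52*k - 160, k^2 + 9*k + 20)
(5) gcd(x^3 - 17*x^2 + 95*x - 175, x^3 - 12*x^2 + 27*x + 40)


(1) = m + 7
(2) = t + 2
(3) = -2*c + r
(4) = k^2 + 9*k + 20
(5) = x - 5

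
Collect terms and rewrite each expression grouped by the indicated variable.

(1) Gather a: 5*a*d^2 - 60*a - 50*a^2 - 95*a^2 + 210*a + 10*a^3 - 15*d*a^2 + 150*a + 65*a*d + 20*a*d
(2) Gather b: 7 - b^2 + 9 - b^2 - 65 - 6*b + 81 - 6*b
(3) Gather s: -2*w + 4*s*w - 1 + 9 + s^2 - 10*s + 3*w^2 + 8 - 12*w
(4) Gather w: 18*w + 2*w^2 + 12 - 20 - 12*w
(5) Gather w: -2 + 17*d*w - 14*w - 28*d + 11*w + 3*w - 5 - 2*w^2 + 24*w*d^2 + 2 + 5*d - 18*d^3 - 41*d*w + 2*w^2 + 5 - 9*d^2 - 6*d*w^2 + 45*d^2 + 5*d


(1) = 10*a^3 + a^2*(-15*d - 145) + a*(5*d^2 + 85*d + 300)
(2) = -2*b^2 - 12*b + 32
(3) = s^2 + s*(4*w - 10) + 3*w^2 - 14*w + 16
(4) = 2*w^2 + 6*w - 8
(5) = -18*d^3 + 36*d^2 - 6*d*w^2 - 18*d + w*(24*d^2 - 24*d)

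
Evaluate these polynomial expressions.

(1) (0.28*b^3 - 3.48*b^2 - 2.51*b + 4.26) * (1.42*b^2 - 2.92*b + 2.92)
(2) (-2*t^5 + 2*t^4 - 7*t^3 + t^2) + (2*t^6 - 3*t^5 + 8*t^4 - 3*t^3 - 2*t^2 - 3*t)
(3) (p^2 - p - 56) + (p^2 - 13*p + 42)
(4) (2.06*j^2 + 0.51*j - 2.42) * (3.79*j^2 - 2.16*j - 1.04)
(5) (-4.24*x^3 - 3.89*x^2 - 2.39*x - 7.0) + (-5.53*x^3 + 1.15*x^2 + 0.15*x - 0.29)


(1) = 0.3976*b^5 - 5.7592*b^4 + 7.415*b^3 + 3.2168*b^2 - 19.7684*b + 12.4392
(2) = 2*t^6 - 5*t^5 + 10*t^4 - 10*t^3 - t^2 - 3*t
(3) = 2*p^2 - 14*p - 14
(4) = 7.8074*j^4 - 2.5167*j^3 - 12.4158*j^2 + 4.6968*j + 2.5168
(5) = -9.77*x^3 - 2.74*x^2 - 2.24*x - 7.29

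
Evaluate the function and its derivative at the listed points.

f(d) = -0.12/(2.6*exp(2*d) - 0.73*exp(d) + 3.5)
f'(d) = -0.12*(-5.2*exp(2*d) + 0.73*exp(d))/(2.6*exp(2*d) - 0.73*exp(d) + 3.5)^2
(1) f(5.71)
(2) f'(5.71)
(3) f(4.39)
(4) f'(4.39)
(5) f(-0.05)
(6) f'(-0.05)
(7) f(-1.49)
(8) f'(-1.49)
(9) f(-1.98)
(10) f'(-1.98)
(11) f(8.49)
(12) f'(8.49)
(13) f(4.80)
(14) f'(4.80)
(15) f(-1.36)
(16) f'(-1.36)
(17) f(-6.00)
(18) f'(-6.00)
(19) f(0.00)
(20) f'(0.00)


(1) = -0.00
(2) = 0.00
(3) = -0.00
(4) = 0.00
(5) = -0.02
(6) = 0.02
(7) = -0.03
(8) = 0.00
(9) = -0.03
(10) = -0.00
(11) = -0.00
(12) = 0.00
(13) = -0.00
(14) = 0.00
(15) = -0.03
(16) = 0.00
(17) = -0.03
(18) = -0.00
(19) = -0.02
(20) = 0.02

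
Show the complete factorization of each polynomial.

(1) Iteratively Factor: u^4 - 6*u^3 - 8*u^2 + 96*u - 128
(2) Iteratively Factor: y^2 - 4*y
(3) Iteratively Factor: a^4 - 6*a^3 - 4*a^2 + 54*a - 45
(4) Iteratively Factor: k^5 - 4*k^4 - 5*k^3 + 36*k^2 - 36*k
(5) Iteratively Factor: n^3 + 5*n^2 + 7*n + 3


(1) = (u + 4)*(u^3 - 10*u^2 + 32*u - 32) = (u - 2)*(u + 4)*(u^2 - 8*u + 16) = (u - 4)*(u - 2)*(u + 4)*(u - 4)
(2) = (y - 4)*(y)
(3) = (a + 3)*(a^3 - 9*a^2 + 23*a - 15) = (a - 1)*(a + 3)*(a^2 - 8*a + 15) = (a - 5)*(a - 1)*(a + 3)*(a - 3)
(4) = (k - 2)*(k^4 - 2*k^3 - 9*k^2 + 18*k) = (k - 2)^2*(k^3 - 9*k) = k*(k - 2)^2*(k^2 - 9) = k*(k - 3)*(k - 2)^2*(k + 3)
(5) = (n + 1)*(n^2 + 4*n + 3) = (n + 1)^2*(n + 3)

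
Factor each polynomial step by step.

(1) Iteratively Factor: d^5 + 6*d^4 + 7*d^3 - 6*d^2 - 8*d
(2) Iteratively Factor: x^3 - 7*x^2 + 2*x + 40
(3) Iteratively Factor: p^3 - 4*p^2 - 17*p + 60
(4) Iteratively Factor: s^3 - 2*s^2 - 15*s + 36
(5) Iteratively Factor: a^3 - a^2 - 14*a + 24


(1) = (d + 4)*(d^4 + 2*d^3 - d^2 - 2*d) = (d - 1)*(d + 4)*(d^3 + 3*d^2 + 2*d) = (d - 1)*(d + 1)*(d + 4)*(d^2 + 2*d) = (d - 1)*(d + 1)*(d + 2)*(d + 4)*(d)
(2) = (x - 5)*(x^2 - 2*x - 8) = (x - 5)*(x + 2)*(x - 4)
(3) = (p - 5)*(p^2 + p - 12) = (p - 5)*(p - 3)*(p + 4)
(4) = (s - 3)*(s^2 + s - 12) = (s - 3)*(s + 4)*(s - 3)
(5) = (a - 2)*(a^2 + a - 12) = (a - 2)*(a + 4)*(a - 3)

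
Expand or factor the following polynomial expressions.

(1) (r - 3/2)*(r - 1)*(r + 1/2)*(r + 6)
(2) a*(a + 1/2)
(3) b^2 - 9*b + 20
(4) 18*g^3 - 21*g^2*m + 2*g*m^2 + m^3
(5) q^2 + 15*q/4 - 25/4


(1) = r^4 + 4*r^3 - 47*r^2/4 + 9*r/4 + 9/2
(2) = a^2 + a/2
(3) = (b - 5)*(b - 4)
(4) = (-3*g + m)*(-g + m)*(6*g + m)
(5) = (q - 5/4)*(q + 5)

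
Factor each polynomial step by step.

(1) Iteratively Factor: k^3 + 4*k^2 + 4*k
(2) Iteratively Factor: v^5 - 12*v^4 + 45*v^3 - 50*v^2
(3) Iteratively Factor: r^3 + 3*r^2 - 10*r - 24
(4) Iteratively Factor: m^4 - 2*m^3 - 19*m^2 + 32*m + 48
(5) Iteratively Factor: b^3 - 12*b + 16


(1) = (k)*(k^2 + 4*k + 4) = k*(k + 2)*(k + 2)
(2) = (v - 5)*(v^4 - 7*v^3 + 10*v^2) = (v - 5)*(v - 2)*(v^3 - 5*v^2) = v*(v - 5)*(v - 2)*(v^2 - 5*v) = v^2*(v - 5)*(v - 2)*(v - 5)
(3) = (r + 2)*(r^2 + r - 12) = (r - 3)*(r + 2)*(r + 4)
(4) = (m + 4)*(m^3 - 6*m^2 + 5*m + 12) = (m + 1)*(m + 4)*(m^2 - 7*m + 12) = (m - 3)*(m + 1)*(m + 4)*(m - 4)
(5) = (b - 2)*(b^2 + 2*b - 8) = (b - 2)^2*(b + 4)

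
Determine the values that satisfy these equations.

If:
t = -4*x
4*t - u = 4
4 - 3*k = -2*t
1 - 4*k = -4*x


Then:
k = 6/11
t = -13/11
u = -96/11
x = 13/44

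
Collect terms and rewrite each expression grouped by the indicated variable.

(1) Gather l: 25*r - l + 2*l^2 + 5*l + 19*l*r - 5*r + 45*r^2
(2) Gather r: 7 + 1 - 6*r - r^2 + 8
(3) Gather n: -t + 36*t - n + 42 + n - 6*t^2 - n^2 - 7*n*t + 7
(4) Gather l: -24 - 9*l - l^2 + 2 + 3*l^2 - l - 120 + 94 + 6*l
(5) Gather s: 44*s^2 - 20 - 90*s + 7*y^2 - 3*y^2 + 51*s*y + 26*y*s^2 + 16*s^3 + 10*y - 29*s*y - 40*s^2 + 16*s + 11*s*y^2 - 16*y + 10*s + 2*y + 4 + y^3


(1) = 2*l^2 + l*(19*r + 4) + 45*r^2 + 20*r
(2) = -r^2 - 6*r + 16
(3) = -n^2 - 7*n*t - 6*t^2 + 35*t + 49
(4) = 2*l^2 - 4*l - 48
(5) = 16*s^3 + s^2*(26*y + 4) + s*(11*y^2 + 22*y - 64) + y^3 + 4*y^2 - 4*y - 16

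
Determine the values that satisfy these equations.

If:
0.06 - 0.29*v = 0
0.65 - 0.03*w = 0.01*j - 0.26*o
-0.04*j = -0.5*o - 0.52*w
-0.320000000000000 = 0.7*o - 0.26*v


Then:
j = 43.89
o = -0.38
v = 0.21
w = 3.74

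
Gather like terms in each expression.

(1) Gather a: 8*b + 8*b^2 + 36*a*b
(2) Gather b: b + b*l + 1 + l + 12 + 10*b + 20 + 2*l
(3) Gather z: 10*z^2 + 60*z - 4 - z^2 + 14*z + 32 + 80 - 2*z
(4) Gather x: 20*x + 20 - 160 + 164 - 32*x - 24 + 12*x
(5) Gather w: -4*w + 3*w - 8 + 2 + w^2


(1) = 36*a*b + 8*b^2 + 8*b
(2) = b*(l + 11) + 3*l + 33
(3) = 9*z^2 + 72*z + 108
(4) = 0
(5) = w^2 - w - 6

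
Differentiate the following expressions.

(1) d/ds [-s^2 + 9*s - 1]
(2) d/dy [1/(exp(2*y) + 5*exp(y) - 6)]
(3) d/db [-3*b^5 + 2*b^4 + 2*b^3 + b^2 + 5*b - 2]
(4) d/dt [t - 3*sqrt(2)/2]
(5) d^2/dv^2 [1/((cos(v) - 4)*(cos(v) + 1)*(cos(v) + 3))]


(1) = 9 - 2*s
(2) = (-2*exp(y) - 5)*exp(y)/(exp(2*y) + 5*exp(y) - 6)^2
(3) = -15*b^4 + 8*b^3 + 6*b^2 + 2*b + 5
(4) = 1
(5) = (9*sin(v)^6 + 11*sin(v)^4 + 198*sin(v)^2 + 147*cos(v) - 27*cos(3*v) + 120)/((cos(v) - 4)^3*(cos(v) + 1)^3*(cos(v) + 3)^3)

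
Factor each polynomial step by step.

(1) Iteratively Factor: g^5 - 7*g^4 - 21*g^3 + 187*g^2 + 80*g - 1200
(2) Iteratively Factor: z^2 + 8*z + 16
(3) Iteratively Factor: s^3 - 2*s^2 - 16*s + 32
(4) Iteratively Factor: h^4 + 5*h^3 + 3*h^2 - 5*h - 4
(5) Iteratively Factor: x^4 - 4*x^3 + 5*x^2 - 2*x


(1) = (g - 4)*(g^4 - 3*g^3 - 33*g^2 + 55*g + 300) = (g - 4)*(g + 3)*(g^3 - 6*g^2 - 15*g + 100) = (g - 4)*(g + 3)*(g + 4)*(g^2 - 10*g + 25) = (g - 5)*(g - 4)*(g + 3)*(g + 4)*(g - 5)
(2) = (z + 4)*(z + 4)
(3) = (s - 2)*(s^2 - 16) = (s - 4)*(s - 2)*(s + 4)
(4) = (h + 1)*(h^3 + 4*h^2 - h - 4) = (h + 1)*(h + 4)*(h^2 - 1) = (h - 1)*(h + 1)*(h + 4)*(h + 1)
(5) = (x - 2)*(x^3 - 2*x^2 + x) = (x - 2)*(x - 1)*(x^2 - x) = x*(x - 2)*(x - 1)*(x - 1)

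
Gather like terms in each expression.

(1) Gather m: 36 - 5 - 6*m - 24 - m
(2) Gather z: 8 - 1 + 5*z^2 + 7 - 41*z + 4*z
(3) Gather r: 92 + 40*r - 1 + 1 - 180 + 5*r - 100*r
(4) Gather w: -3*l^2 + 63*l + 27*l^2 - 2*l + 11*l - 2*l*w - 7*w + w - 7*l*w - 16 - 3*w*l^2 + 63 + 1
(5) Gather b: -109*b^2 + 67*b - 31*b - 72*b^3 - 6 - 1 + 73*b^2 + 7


(1) = 7 - 7*m
(2) = 5*z^2 - 37*z + 14
(3) = -55*r - 88
(4) = 24*l^2 + 72*l + w*(-3*l^2 - 9*l - 6) + 48
(5) = -72*b^3 - 36*b^2 + 36*b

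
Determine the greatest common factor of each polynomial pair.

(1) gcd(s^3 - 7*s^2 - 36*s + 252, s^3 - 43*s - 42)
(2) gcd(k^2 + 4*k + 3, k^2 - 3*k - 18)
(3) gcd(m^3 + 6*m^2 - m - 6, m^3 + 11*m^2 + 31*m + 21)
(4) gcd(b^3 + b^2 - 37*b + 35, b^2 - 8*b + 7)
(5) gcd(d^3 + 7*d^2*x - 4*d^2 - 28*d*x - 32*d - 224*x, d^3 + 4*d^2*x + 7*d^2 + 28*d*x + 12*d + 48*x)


(1) = s^2 - s - 42
(2) = gcd((k + 1)*(k + 3), (k - 6)*(k + 3)) = k + 3
(3) = m + 1
(4) = gcd((b - 5)*(b - 1)*(b + 7), (b - 7)*(b - 1)) = b - 1
(5) = gcd((d - 8)*(d + 4)*(d + 7*x), (d + 3)*(d + 4)*(d + 4*x)) = d + 4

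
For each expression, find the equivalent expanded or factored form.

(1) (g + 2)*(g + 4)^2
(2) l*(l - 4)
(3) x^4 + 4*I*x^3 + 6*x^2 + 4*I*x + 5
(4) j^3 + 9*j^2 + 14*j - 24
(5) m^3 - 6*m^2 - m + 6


(1) = g^3 + 10*g^2 + 32*g + 32
(2) = l^2 - 4*l
(3) = (x - I)^2*(x + I)*(x + 5*I)
(4) = (j - 1)*(j + 4)*(j + 6)
(5) = (m - 6)*(m - 1)*(m + 1)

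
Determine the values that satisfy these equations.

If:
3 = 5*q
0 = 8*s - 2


Then:
q = 3/5
s = 1/4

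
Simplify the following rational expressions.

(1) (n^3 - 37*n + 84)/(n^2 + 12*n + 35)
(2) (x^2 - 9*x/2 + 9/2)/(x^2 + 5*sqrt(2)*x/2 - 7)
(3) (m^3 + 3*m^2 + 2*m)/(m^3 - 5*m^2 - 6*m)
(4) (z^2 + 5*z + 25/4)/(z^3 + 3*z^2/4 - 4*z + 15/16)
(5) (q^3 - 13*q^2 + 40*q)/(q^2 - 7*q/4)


(1) = (n^2 - 7*n + 12)/(n + 5)
(2) = (4*x^2 - 18*x + 18)/(4*x^2 + 10*sqrt(2)*x - 28)
(3) = (m + 2)/(m - 6)
(4) = (8*z + 20)/(8*z^2 - 14*z + 3)
(5) = (4*q^2 - 52*q + 160)/(4*q - 7)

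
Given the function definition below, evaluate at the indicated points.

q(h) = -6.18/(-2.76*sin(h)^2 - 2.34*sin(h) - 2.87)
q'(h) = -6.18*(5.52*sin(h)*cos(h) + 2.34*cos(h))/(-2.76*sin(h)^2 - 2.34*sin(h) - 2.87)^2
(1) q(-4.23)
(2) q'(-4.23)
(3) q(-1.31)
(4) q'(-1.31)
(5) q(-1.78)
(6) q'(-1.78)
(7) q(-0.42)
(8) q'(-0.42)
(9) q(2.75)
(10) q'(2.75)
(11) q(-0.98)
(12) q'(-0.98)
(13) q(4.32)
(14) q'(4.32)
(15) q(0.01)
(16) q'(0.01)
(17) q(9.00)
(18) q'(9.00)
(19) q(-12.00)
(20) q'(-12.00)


(1) = 0.87
(2) = 0.41
(3) = 1.94
(4) = 0.47
(5) = 1.92
(6) = -0.38
(7) = 2.60
(8) = -0.09
(9) = 1.48
(10) = 1.46
(11) = 2.18
(12) = 0.96
(13) = 2.02
(14) = -0.69
(15) = 2.14
(16) = -1.77
(17) = 1.44
(18) = 1.40
(19) = 1.26
(20) = -1.14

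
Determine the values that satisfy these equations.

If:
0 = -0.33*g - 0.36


Then:
g = -1.09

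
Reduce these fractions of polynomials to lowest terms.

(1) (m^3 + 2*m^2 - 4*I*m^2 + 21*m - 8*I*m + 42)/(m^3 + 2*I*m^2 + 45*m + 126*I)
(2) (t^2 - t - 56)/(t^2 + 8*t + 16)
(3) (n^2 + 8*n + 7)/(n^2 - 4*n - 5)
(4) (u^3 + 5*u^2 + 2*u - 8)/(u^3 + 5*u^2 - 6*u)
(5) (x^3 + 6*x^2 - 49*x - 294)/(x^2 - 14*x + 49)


(1) = (m + 2)/(m + 6*I)
(2) = (t^2 - t - 56)/(t^2 + 8*t + 16)
(3) = (n + 7)/(n - 5)
(4) = (u^2 + 6*u + 8)/(u^2 + 6*u)
(5) = (x^2 + 13*x + 42)/(x - 7)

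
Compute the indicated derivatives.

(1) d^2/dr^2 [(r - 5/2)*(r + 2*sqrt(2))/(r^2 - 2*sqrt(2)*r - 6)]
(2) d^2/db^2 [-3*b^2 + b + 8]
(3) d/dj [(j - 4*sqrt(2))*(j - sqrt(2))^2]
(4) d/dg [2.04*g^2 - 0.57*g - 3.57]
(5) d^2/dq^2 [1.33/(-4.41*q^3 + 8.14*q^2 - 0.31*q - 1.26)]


(1) = (-5*r^3 + 8*sqrt(2)*r^3 - 30*sqrt(2)*r^2 + 36*r^2 + 30*r + 72*sqrt(2)*r - 80*sqrt(2) - 24)/(r^6 - 6*sqrt(2)*r^5 + 6*r^4 + 56*sqrt(2)*r^3 - 36*r^2 - 216*sqrt(2)*r - 216)
(2) = -6
(3) = 3*j^2 - 12*sqrt(2)*j + 18
(4) = 4.08*g - 0.57
(5) = ((35.1918*q - 21.6524)*(4.41*q^3 - 8.14*q^2 + 0.31*q + 1.26) - 1.33*(13.23*q^2 - 16.28*q + 0.31)*(26.46*q^2 - 32.56*q + 0.62))/(4.41*q^3 - 8.14*q^2 + 0.31*q + 1.26)^3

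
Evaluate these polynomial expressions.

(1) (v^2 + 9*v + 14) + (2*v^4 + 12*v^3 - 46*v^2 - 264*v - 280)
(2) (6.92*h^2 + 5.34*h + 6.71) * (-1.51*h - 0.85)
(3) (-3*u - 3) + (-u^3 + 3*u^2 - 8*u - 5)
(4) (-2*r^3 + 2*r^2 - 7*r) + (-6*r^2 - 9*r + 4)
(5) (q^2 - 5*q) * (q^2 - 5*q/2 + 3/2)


(1) = 2*v^4 + 12*v^3 - 45*v^2 - 255*v - 266
(2) = -10.4492*h^3 - 13.9454*h^2 - 14.6711*h - 5.7035
(3) = -u^3 + 3*u^2 - 11*u - 8
(4) = -2*r^3 - 4*r^2 - 16*r + 4
(5) = q^4 - 15*q^3/2 + 14*q^2 - 15*q/2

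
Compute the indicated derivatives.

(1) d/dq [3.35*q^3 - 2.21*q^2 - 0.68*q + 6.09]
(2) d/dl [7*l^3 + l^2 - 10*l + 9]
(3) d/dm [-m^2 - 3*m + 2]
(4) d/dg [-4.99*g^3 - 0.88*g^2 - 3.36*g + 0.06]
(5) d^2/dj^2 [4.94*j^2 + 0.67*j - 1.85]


(1) = 10.05*q^2 - 4.42*q - 0.68
(2) = 21*l^2 + 2*l - 10
(3) = -2*m - 3
(4) = -14.97*g^2 - 1.76*g - 3.36
(5) = 9.88000000000000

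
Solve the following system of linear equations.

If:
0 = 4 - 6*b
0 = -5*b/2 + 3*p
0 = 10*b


Then:
No Solution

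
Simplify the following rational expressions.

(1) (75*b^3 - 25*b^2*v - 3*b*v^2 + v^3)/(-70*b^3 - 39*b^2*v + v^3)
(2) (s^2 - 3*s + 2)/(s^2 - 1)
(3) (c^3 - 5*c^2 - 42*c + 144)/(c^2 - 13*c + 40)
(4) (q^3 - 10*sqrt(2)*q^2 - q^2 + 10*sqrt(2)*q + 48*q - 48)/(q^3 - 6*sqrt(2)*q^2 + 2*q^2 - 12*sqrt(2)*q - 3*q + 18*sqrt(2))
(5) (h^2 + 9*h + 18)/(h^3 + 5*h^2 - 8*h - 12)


(1) = (15*b^2 - 8*b*v + v^2)/(-14*b^2 - 5*b*v + v^2)
(2) = (s - 2)/(s + 1)
(3) = (c^2 + 3*c - 18)/(c - 5)
(4) = (q - 4*sqrt(2))/(q + 3)
(5) = (h + 3)/(h^2 - h - 2)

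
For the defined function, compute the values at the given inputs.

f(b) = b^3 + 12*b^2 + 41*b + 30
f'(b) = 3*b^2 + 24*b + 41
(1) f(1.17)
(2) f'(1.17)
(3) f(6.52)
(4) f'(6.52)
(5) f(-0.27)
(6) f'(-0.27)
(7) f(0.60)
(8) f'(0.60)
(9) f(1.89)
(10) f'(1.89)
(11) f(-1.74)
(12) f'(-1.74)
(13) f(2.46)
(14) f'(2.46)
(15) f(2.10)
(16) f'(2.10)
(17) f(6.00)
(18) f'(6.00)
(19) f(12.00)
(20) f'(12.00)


(1) = 96.00
(2) = 73.19
(3) = 1084.61
(4) = 325.01
(5) = 19.79
(6) = 34.74
(7) = 59.14
(8) = 56.48
(9) = 157.11
(10) = 97.08
(11) = -10.28
(12) = 8.32
(13) = 218.37
(14) = 118.19
(15) = 178.28
(16) = 104.63
(17) = 924.00
(18) = 293.00
(19) = 3978.00
(20) = 761.00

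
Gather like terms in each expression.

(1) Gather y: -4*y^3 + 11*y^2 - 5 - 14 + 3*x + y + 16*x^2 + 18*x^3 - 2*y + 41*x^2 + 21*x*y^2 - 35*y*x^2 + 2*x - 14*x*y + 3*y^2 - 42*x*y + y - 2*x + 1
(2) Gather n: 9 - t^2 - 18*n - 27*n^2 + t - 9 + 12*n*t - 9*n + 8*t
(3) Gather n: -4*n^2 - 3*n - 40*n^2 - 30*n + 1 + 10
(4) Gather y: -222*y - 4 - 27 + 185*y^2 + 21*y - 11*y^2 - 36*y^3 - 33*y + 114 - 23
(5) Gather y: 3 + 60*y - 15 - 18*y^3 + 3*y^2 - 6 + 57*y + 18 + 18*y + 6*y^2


(1) = 18*x^3 + 57*x^2 + 3*x - 4*y^3 + y^2*(21*x + 14) + y*(-35*x^2 - 56*x) - 18
(2) = -27*n^2 + n*(12*t - 27) - t^2 + 9*t
(3) = -44*n^2 - 33*n + 11
(4) = -36*y^3 + 174*y^2 - 234*y + 60
(5) = -18*y^3 + 9*y^2 + 135*y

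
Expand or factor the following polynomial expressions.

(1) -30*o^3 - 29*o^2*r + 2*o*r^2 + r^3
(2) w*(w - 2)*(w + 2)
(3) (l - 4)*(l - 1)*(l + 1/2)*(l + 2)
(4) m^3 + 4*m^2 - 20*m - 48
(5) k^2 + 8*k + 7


(1) = (-5*o + r)*(o + r)*(6*o + r)
(2) = w^3 - 4*w
(3) = l^4 - 5*l^3/2 - 15*l^2/2 + 5*l + 4
(4) = (m - 4)*(m + 2)*(m + 6)
(5) = (k + 1)*(k + 7)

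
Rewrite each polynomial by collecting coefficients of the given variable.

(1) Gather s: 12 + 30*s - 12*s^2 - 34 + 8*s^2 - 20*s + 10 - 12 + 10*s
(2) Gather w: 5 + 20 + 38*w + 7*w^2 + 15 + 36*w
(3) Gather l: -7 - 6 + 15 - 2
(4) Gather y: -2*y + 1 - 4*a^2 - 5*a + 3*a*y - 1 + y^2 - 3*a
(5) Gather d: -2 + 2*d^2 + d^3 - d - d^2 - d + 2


(1) = -4*s^2 + 20*s - 24
(2) = 7*w^2 + 74*w + 40
(3) = 0
(4) = -4*a^2 - 8*a + y^2 + y*(3*a - 2)
(5) = d^3 + d^2 - 2*d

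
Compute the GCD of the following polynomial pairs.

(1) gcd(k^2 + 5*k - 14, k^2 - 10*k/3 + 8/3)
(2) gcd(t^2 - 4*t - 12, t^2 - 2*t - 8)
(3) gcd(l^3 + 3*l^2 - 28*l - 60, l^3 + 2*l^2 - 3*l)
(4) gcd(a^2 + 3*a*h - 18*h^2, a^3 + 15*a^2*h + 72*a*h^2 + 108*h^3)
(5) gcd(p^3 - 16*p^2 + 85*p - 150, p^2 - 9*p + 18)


(1) = k - 2
(2) = gcd((t - 6)*(t + 2), (t - 4)*(t + 2)) = t + 2
(3) = 1
(4) = gcd((a - 3*h)*(a + 6*h), (a + 3*h)*(a + 6*h)^2) = a + 6*h
(5) = gcd((p - 6)*(p - 5)^2, (p - 6)*(p - 3)) = p - 6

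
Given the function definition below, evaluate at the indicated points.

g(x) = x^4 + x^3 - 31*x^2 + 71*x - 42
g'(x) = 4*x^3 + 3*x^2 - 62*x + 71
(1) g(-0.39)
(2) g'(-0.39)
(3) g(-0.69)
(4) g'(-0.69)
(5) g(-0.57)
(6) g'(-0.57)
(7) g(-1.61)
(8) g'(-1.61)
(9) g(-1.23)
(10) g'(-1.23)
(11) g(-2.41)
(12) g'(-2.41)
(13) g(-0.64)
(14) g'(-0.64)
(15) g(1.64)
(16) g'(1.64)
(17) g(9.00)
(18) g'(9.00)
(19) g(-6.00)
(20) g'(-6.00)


(1) = -74.44
(2) = 95.40
(3) = -105.85
(4) = 113.89
(5) = -92.62
(6) = 106.57
(7) = -234.12
(8) = 161.90
(9) = -175.80
(10) = 144.36
(11) = -373.42
(12) = 181.85
(13) = -100.23
(14) = 110.86
(15) = 2.71
(16) = -4.97
(17) = 5376.00
(18) = 2672.00
(19) = -504.00
(20) = -313.00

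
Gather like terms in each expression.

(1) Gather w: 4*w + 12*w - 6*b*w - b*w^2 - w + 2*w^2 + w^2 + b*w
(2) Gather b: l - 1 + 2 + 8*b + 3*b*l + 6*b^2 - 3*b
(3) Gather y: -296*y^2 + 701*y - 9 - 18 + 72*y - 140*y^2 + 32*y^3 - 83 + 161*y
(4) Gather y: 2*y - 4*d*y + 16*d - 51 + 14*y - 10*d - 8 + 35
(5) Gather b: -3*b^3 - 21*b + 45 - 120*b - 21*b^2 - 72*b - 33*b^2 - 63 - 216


(1) = w^2*(3 - b) + w*(15 - 5*b)
(2) = 6*b^2 + b*(3*l + 5) + l + 1
(3) = 32*y^3 - 436*y^2 + 934*y - 110
(4) = 6*d + y*(16 - 4*d) - 24
(5) = -3*b^3 - 54*b^2 - 213*b - 234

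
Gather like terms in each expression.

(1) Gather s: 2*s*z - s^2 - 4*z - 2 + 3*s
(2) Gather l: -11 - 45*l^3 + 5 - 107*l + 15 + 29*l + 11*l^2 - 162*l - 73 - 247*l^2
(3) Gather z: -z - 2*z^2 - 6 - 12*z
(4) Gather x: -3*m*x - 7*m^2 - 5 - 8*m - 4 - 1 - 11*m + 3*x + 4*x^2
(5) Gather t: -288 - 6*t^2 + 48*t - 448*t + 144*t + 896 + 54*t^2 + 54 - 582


(1) = -s^2 + s*(2*z + 3) - 4*z - 2
(2) = -45*l^3 - 236*l^2 - 240*l - 64
(3) = -2*z^2 - 13*z - 6
(4) = -7*m^2 - 19*m + 4*x^2 + x*(3 - 3*m) - 10
(5) = 48*t^2 - 256*t + 80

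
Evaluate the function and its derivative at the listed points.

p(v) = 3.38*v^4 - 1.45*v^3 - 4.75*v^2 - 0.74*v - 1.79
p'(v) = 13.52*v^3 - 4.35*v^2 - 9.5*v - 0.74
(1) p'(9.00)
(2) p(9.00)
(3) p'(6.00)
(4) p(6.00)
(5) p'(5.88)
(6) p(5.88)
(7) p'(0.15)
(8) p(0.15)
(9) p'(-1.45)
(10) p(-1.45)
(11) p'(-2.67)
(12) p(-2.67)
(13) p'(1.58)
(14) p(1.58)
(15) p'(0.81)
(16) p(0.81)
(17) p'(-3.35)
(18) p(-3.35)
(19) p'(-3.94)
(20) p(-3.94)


(1) = 9417.49
(2) = 20725.93
(3) = 2705.98
(4) = 3890.05
(5) = 2541.58
(6) = 3575.26
(7) = -2.22
(8) = -2.01
(9) = -37.33
(10) = 8.66
(11) = -263.73
(12) = 165.70
(13) = 26.72
(14) = 0.53
(15) = -4.10
(16) = -4.82
(17) = -526.02
(18) = 427.59
(19) = -857.76
(20) = 830.59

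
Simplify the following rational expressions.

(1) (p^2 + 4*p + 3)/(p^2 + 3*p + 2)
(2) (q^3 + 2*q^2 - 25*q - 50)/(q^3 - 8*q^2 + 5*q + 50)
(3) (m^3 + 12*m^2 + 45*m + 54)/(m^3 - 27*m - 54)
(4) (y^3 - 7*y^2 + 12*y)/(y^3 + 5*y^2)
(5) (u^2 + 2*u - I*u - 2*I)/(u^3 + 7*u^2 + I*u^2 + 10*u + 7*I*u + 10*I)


(1) = (p + 3)/(p + 2)
(2) = (q + 5)/(q - 5)
(3) = (m + 6)/(m - 6)
(4) = (y^2 - 7*y + 12)/(y^2 + 5*y)
(5) = (u - I)/(u^2 + u*(5 + I) + 5*I)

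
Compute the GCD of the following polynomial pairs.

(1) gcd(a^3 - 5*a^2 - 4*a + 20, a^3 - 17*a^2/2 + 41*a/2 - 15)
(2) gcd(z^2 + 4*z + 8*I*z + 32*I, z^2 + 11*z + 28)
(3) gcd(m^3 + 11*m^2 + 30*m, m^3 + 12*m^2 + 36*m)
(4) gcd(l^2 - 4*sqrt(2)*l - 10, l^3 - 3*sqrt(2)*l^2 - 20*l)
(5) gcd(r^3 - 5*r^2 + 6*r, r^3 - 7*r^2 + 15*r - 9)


(1) = gcd((a - 5)*(a - 2)*(a + 2), (a - 5)*(a - 2)*(a - 3/2)) = a^2 - 7*a + 10
(2) = z + 4
(3) = gcd(m*(m + 5)*(m + 6), m*(m + 6)^2) = m^2 + 6*m
(4) = l - 5*sqrt(2)
(5) = r - 3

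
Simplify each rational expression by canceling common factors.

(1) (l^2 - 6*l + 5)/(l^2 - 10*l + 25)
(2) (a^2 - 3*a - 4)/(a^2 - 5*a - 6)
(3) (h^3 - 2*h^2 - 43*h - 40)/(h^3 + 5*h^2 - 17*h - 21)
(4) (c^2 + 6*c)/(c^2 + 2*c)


(1) = (l - 1)/(l - 5)
(2) = (a - 4)/(a - 6)
(3) = (h^2 - 3*h - 40)/(h^2 + 4*h - 21)
(4) = (c + 6)/(c + 2)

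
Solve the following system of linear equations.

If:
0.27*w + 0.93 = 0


Then:
w = -3.44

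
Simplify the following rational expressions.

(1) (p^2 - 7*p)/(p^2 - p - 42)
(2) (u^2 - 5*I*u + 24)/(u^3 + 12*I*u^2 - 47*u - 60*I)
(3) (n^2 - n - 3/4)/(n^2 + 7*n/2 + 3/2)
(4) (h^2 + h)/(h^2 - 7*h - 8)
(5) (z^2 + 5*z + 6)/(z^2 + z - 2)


(1) = p/(p + 6)
(2) = (u - 8*I)/(u^2 + 9*I*u - 20)
(3) = (2*n - 3)/(2*n + 6)
(4) = h/(h - 8)
(5) = (z + 3)/(z - 1)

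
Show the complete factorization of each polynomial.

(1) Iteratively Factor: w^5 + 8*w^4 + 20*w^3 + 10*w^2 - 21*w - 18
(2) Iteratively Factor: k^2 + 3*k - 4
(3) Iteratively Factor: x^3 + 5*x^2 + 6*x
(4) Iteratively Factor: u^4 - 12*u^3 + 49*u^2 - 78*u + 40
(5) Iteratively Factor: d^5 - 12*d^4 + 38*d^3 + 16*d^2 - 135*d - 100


(1) = (w + 3)*(w^4 + 5*w^3 + 5*w^2 - 5*w - 6) = (w + 2)*(w + 3)*(w^3 + 3*w^2 - w - 3) = (w - 1)*(w + 2)*(w + 3)*(w^2 + 4*w + 3) = (w - 1)*(w + 1)*(w + 2)*(w + 3)*(w + 3)
(2) = (k - 1)*(k + 4)
(3) = (x + 3)*(x^2 + 2*x) = x*(x + 3)*(x + 2)
(4) = (u - 1)*(u^3 - 11*u^2 + 38*u - 40) = (u - 5)*(u - 1)*(u^2 - 6*u + 8) = (u - 5)*(u - 4)*(u - 1)*(u - 2)
(5) = (d - 5)*(d^4 - 7*d^3 + 3*d^2 + 31*d + 20) = (d - 5)^2*(d^3 - 2*d^2 - 7*d - 4) = (d - 5)^2*(d + 1)*(d^2 - 3*d - 4) = (d - 5)^2*(d + 1)^2*(d - 4)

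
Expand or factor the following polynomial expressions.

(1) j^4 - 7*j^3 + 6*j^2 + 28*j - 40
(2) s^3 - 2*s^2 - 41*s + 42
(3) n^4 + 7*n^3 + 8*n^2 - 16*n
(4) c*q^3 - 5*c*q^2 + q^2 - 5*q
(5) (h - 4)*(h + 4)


(1) = (j - 5)*(j - 2)^2*(j + 2)
(2) = (s - 7)*(s - 1)*(s + 6)
(3) = n*(n - 1)*(n + 4)^2
(4) = q*(q - 5)*(c*q + 1)
(5) = h^2 - 16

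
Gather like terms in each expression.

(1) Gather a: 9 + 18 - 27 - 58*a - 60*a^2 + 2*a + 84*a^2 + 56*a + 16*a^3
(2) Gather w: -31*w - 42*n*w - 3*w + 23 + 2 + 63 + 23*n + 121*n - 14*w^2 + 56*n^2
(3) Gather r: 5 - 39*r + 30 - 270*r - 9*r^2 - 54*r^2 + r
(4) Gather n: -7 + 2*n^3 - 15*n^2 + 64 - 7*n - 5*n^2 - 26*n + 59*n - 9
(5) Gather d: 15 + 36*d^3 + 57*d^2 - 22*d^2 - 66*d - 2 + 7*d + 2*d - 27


(1) = 16*a^3 + 24*a^2
(2) = 56*n^2 + 144*n - 14*w^2 + w*(-42*n - 34) + 88
(3) = -63*r^2 - 308*r + 35
(4) = 2*n^3 - 20*n^2 + 26*n + 48
(5) = 36*d^3 + 35*d^2 - 57*d - 14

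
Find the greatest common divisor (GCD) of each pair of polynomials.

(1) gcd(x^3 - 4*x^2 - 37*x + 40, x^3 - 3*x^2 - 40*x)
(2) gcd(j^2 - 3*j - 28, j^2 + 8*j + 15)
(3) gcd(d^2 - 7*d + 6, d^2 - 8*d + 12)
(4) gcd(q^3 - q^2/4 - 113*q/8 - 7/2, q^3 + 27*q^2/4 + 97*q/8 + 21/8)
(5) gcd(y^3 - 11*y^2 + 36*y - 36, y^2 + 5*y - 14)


(1) = x^2 - 3*x - 40
(2) = 1
(3) = d - 6
(4) = gcd((q - 4)*(q + 1/4)*(q + 7/2), (q + 1/4)*(q + 3)*(q + 7/2)) = q^2 + 15*q/4 + 7/8
(5) = y - 2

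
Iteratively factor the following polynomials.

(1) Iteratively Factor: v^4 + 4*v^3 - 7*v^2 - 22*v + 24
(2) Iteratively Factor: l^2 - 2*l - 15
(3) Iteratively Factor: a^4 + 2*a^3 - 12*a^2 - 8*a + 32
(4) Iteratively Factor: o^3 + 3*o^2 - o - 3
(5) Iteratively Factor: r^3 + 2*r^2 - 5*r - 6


(1) = (v - 1)*(v^3 + 5*v^2 - 2*v - 24) = (v - 2)*(v - 1)*(v^2 + 7*v + 12) = (v - 2)*(v - 1)*(v + 3)*(v + 4)
(2) = (l + 3)*(l - 5)
(3) = (a + 4)*(a^3 - 2*a^2 - 4*a + 8) = (a - 2)*(a + 4)*(a^2 - 4) = (a - 2)^2*(a + 4)*(a + 2)
(4) = (o + 1)*(o^2 + 2*o - 3) = (o + 1)*(o + 3)*(o - 1)
(5) = (r + 1)*(r^2 + r - 6) = (r - 2)*(r + 1)*(r + 3)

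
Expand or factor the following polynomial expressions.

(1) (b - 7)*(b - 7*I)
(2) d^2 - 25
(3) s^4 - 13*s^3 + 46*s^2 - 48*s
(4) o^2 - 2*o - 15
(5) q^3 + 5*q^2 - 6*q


(1) = b^2 - 7*b - 7*I*b + 49*I
(2) = (d - 5)*(d + 5)
(3) = s*(s - 8)*(s - 3)*(s - 2)
(4) = (o - 5)*(o + 3)
(5) = q*(q - 1)*(q + 6)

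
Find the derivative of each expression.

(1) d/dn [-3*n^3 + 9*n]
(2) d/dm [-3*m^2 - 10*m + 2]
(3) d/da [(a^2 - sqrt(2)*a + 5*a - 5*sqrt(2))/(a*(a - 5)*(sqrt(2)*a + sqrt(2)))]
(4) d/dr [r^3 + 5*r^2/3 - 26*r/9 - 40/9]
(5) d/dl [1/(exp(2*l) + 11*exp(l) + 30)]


(1) = 9 - 9*n^2
(2) = -6*m - 10
(3) = (-sqrt(2)*a^4 - 10*sqrt(2)*a^3 + 4*a^3 + 15*sqrt(2)*a^2 + 22*a^2 - 80*a - 50)/(2*a^2*(a^4 - 8*a^3 + 6*a^2 + 40*a + 25))
(4) = 3*r^2 + 10*r/3 - 26/9
(5) = (-2*exp(l) - 11)*exp(l)/(exp(2*l) + 11*exp(l) + 30)^2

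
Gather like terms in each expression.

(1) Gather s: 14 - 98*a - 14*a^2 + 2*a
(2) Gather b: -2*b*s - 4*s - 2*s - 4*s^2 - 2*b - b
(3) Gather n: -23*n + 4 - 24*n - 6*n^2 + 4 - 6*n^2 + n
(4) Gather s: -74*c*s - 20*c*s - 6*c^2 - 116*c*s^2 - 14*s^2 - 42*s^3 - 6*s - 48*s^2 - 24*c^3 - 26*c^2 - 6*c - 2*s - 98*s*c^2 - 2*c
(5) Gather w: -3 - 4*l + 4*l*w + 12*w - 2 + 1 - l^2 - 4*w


(1) = -14*a^2 - 96*a + 14
(2) = b*(-2*s - 3) - 4*s^2 - 6*s
(3) = -12*n^2 - 46*n + 8
(4) = -24*c^3 - 32*c^2 - 8*c - 42*s^3 + s^2*(-116*c - 62) + s*(-98*c^2 - 94*c - 8)
(5) = -l^2 - 4*l + w*(4*l + 8) - 4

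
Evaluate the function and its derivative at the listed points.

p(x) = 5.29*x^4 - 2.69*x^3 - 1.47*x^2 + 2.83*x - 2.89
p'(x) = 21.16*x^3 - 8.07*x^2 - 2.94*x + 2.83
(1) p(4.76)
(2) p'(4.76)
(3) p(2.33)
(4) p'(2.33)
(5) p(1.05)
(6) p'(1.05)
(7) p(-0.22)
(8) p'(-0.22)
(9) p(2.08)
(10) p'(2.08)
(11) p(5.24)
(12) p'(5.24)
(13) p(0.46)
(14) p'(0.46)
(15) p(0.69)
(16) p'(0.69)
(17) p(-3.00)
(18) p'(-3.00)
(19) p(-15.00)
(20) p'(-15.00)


(1) = 2402.87
(2) = 2088.10
(3) = 117.61
(4) = 219.83
(5) = 1.78
(6) = 15.34
(7) = -3.54
(8) = 2.86
(9) = 71.45
(10) = 152.22
(11) = 3572.78
(12) = 2810.30
(13) = -1.92
(14) = 1.83
(15) = -1.32
(16) = 3.91
(17) = 476.51
(18) = -632.30
(19) = 276508.91
(20) = -73183.82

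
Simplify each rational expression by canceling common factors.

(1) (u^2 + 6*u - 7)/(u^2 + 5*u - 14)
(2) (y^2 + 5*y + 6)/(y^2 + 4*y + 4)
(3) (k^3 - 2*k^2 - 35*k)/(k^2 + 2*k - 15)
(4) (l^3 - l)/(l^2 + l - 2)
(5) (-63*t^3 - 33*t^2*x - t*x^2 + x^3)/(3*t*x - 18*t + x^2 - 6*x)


(1) = (u - 1)/(u - 2)
(2) = (y + 3)/(y + 2)
(3) = (k^2 - 7*k)/(k - 3)
(4) = (l^2 + l)/(l + 2)
(5) = (-21*t^2 - 4*t*x + x^2)/(x - 6)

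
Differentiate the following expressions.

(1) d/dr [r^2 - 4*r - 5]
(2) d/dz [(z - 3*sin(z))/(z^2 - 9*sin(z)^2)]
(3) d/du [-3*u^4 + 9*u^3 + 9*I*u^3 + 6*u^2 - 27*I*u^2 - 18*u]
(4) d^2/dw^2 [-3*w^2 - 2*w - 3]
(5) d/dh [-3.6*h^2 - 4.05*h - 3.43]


(1) = 2*r - 4
(2) = -(3*cos(z) + 1)/(z + 3*sin(z))^2
(3) = -12*u^3 + u^2*(27 + 27*I) + u*(12 - 54*I) - 18
(4) = -6
(5) = -7.2*h - 4.05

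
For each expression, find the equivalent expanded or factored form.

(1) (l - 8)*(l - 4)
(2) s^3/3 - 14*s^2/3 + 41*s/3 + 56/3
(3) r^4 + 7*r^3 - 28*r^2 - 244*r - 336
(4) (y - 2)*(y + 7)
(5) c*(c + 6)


(1) = l^2 - 12*l + 32
(2) = (s/3 + 1/3)*(s - 8)*(s - 7)
(3) = (r - 6)*(r + 2)*(r + 4)*(r + 7)
(4) = y^2 + 5*y - 14
(5) = c^2 + 6*c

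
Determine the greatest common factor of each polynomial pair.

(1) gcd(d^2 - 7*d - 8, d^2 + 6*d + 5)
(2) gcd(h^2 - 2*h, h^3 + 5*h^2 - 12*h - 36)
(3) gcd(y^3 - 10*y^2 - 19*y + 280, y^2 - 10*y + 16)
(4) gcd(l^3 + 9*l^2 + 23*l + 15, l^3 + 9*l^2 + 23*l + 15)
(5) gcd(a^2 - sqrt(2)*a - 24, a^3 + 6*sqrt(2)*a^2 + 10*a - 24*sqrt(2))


(1) = d + 1
(2) = gcd(h*(h - 2), (h - 3)*(h + 2)*(h + 6)) = 1
(3) = gcd((y - 8)*(y - 7)*(y + 5), (y - 8)*(y - 2)) = y - 8
(4) = l^3 + 9*l^2 + 23*l + 15
(5) = gcd((a - 4*sqrt(2))*(a + 3*sqrt(2)), (a - sqrt(2))*(a + 3*sqrt(2))*(a + 4*sqrt(2))) = a + 3*sqrt(2)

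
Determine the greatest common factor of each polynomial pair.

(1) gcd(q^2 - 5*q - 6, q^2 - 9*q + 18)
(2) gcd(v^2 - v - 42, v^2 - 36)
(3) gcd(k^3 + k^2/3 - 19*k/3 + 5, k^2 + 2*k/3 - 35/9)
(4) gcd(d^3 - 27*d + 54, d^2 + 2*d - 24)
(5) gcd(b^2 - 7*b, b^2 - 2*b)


(1) = q - 6
(2) = v + 6
(3) = k - 5/3
(4) = gcd((d - 3)^2*(d + 6), (d - 4)*(d + 6)) = d + 6
(5) = b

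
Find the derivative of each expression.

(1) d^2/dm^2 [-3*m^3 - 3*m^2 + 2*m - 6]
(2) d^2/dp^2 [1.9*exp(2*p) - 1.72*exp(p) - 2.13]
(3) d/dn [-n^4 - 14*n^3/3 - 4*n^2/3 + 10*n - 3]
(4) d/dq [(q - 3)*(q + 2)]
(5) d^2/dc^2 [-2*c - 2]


(1) = -18*m - 6
(2) = (7.6*exp(p) - 1.72)*exp(p)
(3) = -4*n^3 - 14*n^2 - 8*n/3 + 10
(4) = 2*q - 1
(5) = 0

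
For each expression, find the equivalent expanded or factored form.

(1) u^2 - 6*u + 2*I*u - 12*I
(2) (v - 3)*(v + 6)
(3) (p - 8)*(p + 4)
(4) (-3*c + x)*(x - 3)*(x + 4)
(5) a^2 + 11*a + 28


(1) = (u - 6)*(u + 2*I)
(2) = v^2 + 3*v - 18
(3) = p^2 - 4*p - 32
(4) = -3*c*x^2 - 3*c*x + 36*c + x^3 + x^2 - 12*x
(5) = (a + 4)*(a + 7)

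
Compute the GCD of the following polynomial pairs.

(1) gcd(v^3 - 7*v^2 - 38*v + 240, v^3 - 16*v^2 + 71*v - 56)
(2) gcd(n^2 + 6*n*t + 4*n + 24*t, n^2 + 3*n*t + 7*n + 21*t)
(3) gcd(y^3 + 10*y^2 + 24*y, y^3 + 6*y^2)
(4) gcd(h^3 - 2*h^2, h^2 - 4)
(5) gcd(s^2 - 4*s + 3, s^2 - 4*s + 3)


(1) = gcd((v - 8)*(v - 5)*(v + 6), (v - 8)*(v - 7)*(v - 1)) = v - 8
(2) = gcd((n + 4)*(n + 6*t), (n + 7)*(n + 3*t)) = 1
(3) = y^2 + 6*y
(4) = gcd(h^2*(h - 2), (h - 2)*(h + 2)) = h - 2
(5) = s^2 - 4*s + 3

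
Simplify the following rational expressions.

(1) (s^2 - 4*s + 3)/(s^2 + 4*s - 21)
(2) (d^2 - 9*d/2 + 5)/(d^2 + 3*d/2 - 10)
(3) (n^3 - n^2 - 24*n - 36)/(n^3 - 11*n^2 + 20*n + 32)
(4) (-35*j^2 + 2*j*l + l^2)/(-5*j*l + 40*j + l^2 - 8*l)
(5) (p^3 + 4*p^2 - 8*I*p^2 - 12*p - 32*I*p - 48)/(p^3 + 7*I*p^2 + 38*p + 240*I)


(1) = (s - 1)/(s + 7)
(2) = (d - 2)/(d + 4)
(3) = (n^3 - n^2 - 24*n - 36)/(n^3 - 11*n^2 + 20*n + 32)
(4) = (7*j + l)/(l - 8)
(5) = (p^2 + p*(4 - 2*I) - 8*I)/(p^2 + 13*I*p - 40)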